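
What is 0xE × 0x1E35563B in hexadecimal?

Multiply each base-16 digit by 14, carrying:
  B×14 = 154 → write A carry 9
  3×14+9 = 51 → write 3 carry 3
  6×14+3 = 87 → write 7 carry 5
  5×14+5 = 75 → write B carry 4
  5×14+4 = 74 → write A carry 4
  3×14+4 = 46 → write E carry 2
  E×14+2 = 198 → write 6 carry 12
  1×14+12 = 26 → write A carry 1
  remaining carry: 1

0x1A6EAB73A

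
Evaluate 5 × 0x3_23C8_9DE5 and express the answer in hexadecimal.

Multiply each base-16 digit by 5, carrying:
  5×5 = 25 → write 9 carry 1
  E×5+1 = 71 → write 7 carry 4
  D×5+4 = 69 → write 5 carry 4
  9×5+4 = 49 → write 1 carry 3
  8×5+3 = 43 → write B carry 2
  C×5+2 = 62 → write E carry 3
  3×5+3 = 18 → write 2 carry 1
  2×5+1 = 11 → write B
  3×5 = 15 → write F

0xFB2EB1579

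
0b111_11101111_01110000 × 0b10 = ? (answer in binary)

Multiply each base-2 digit by 2, carrying:
  0×2 = 0 → write 0
  0×2 = 0 → write 0
  0×2 = 0 → write 0
  0×2 = 0 → write 0
  1×2 = 2 → write 0 carry 1
  1×2+1 = 3 → write 1 carry 1
  1×2+1 = 3 → write 1 carry 1
  0×2+1 = 1 → write 1
  1×2 = 2 → write 0 carry 1
  1×2+1 = 3 → write 1 carry 1
  1×2+1 = 3 → write 1 carry 1
  1×2+1 = 3 → write 1 carry 1
  0×2+1 = 1 → write 1
  1×2 = 2 → write 0 carry 1
  1×2+1 = 3 → write 1 carry 1
  1×2+1 = 3 → write 1 carry 1
  1×2+1 = 3 → write 1 carry 1
  1×2+1 = 3 → write 1 carry 1
  1×2+1 = 3 → write 1 carry 1
  remaining carry: 1

0b11111101111011100000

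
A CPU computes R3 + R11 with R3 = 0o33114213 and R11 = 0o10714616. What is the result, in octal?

0o44031031

Add column by column in base 8, right to left:
  3+6 = 1 carry 1
  1+1+1 = 3
  2+6 = 0 carry 1
  4+4+1 = 1 carry 1
  1+1+1 = 3
  1+7 = 0 carry 1
  3+0+1 = 4
  3+1 = 4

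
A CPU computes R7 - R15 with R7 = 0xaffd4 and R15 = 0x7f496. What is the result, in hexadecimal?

0x30b3e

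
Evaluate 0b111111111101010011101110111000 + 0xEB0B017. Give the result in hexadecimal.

0x4EA5EBCF

0b111111111101010011101110111000 = 0x3FF53BB8 in hexadecimal.
Add column by column in base 16, right to left:
  8+7 = F
  B+1 = C
  B+0 = B
  3+B = E
  5+0 = 5
  F+B = A carry 1
  F+E+1 = E carry 1
  3+0+1 = 4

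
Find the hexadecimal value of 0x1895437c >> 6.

6 bits is not a whole number of base-16 digits; in binary: 11000100101010100001101111100 >> 6 = 11000100101010100001101.

0x62550d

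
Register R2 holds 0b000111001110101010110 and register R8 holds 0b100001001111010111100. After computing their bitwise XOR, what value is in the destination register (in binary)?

0b100110000001111101010

XOR bit by bit (1 where the bits differ):
  000111001110101010110
^ 100001001111010111100
= 100110000001111101010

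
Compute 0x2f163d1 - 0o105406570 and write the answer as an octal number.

0x2f163d1 = 0o274261721 in octal.
Subtract column by column in base 8:
  1-0 → 1
  2-7 → 3 (borrow)
  7-5-1 → 1
  1-6 → 3 (borrow)
  6-0-1 → 5
  2-4 → 6 (borrow)
  4-5-1 → 6 (borrow)
  7-0-1 → 6
  2-1 → 1

0o166653131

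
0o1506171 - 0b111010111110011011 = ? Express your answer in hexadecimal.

0x2DCDE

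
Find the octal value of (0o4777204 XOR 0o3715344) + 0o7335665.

0o16420025

First 0o4777204 XOR 0o3715344 = 0o7062140.
Add column by column in base 8, right to left:
  0+5 = 5
  4+6 = 2 carry 1
  1+6+1 = 0 carry 1
  2+5+1 = 0 carry 1
  6+3+1 = 2 carry 1
  0+3+1 = 4
  7+7 = 6 carry 1
  final carry 1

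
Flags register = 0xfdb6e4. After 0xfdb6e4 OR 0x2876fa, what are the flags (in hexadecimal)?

OR each hex digit independently (no carries):
  f|2=f, d|8=d, b|7=f, 6|6=6, e|f=f, 4|a=e

0xfdf6fe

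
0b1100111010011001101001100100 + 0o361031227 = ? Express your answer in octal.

0o2053346373

0b1100111010011001101001100100 = 0o1472315144 in octal.
Add column by column in base 8, right to left:
  4+7 = 3 carry 1
  4+2+1 = 7
  1+2 = 3
  5+1 = 6
  1+3 = 4
  3+0 = 3
  2+1 = 3
  7+6 = 5 carry 1
  4+3+1 = 0 carry 1
  1+0+1 = 2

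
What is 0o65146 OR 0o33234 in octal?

0o77376

OR each oct digit independently (no carries):
  6|3=7, 5|3=7, 1|2=3, 4|3=7, 6|4=6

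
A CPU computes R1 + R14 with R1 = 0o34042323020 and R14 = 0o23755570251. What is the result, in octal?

Add column by column in base 8, right to left:
  0+1 = 1
  2+5 = 7
  0+2 = 2
  3+0 = 3
  2+7 = 1 carry 1
  3+5+1 = 1 carry 1
  2+5+1 = 0 carry 1
  4+5+1 = 2 carry 1
  0+7+1 = 0 carry 1
  4+3+1 = 0 carry 1
  3+2+1 = 6

0o60020113271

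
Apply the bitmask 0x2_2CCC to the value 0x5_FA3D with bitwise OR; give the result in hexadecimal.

0x7FEFD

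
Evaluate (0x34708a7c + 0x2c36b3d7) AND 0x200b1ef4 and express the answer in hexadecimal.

0x20031e50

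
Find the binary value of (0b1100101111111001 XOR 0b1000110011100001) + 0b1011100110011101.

0b10000000010110101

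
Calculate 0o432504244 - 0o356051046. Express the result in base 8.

0o54433176

Subtract column by column in base 8:
  4-6 → 6 (borrow)
  4-4-1 → 7 (borrow)
  2-0-1 → 1
  4-1 → 3
  0-5 → 3 (borrow)
  5-0-1 → 4
  2-6 → 4 (borrow)
  3-5-1 → 5 (borrow)
  4-3-1 → 0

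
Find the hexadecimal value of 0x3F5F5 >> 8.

0x3F5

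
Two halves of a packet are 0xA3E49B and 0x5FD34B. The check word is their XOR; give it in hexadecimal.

0xFC37D0

XOR each hex digit independently (no carries):
  A^5=F, 3^F=C, E^D=3, 4^3=7, 9^4=D, B^B=0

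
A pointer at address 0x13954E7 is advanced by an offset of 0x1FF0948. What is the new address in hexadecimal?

0x3385E2F

Add column by column in base 16, right to left:
  7+8 = F
  E+4 = 2 carry 1
  4+9+1 = E
  5+0 = 5
  9+F = 8 carry 1
  3+F+1 = 3 carry 1
  1+1+1 = 3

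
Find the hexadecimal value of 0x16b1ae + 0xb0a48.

Add column by column in base 16, right to left:
  e+8 = 6 carry 1
  a+4+1 = f
  1+a = b
  b+0 = b
  6+b = 1 carry 1
  1+0+1 = 2

0x21bbf6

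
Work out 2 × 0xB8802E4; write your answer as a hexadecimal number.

0x171005C8

Multiply each base-16 digit by 2, carrying:
  4×2 = 8 → write 8
  E×2 = 28 → write C carry 1
  2×2+1 = 5 → write 5
  0×2 = 0 → write 0
  8×2 = 16 → write 0 carry 1
  8×2+1 = 17 → write 1 carry 1
  B×2+1 = 23 → write 7 carry 1
  remaining carry: 1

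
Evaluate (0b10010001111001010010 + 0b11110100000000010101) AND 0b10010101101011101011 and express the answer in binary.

Add column by column in base 2, right to left:
  0+1 = 1
  1+0 = 1
  0+1 = 1
  0+0 = 0
  1+1 = 0 carry 1
  0+0+1 = 1
  1+0 = 1
  0+0 = 0
  0+0 = 0
  1+0 = 1
  1+0 = 1
  1+0 = 1
  1+0 = 1
  0+0 = 0
  0+1 = 1
  0+0 = 0
  1+1 = 0 carry 1
  0+1+1 = 0 carry 1
  0+1+1 = 0 carry 1
  1+1+1 = 1 carry 1
  final carry 1
Sum = 0b110000101111001100111; now AND with 0b10010101101011101011:
  110000101111001100111
& 010010101101011101011
= 010000101101001100011

0b10000101101001100011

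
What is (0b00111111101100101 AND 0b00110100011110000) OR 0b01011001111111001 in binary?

0b1111101111111001

0b00111111101100101 AND 0b00110100011110000 = 0b00110100001100000.
Then OR with 0b01011001111111001.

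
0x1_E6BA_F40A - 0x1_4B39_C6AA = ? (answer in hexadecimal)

0x9B812D60

Subtract column by column in base 16:
  A-A → 0
  0-A → 6 (borrow)
  4-6-1 → D (borrow)
  F-C-1 → 2
  A-9 → 1
  B-3 → 8
  6-B → B (borrow)
  E-4-1 → 9
  1-1 → 0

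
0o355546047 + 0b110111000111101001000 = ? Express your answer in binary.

0o355546047 = 0b11101101101100110000100111 in binary.
Add column by column in base 2, right to left:
  1+0 = 1
  1+0 = 1
  1+0 = 1
  0+1 = 1
  0+0 = 0
  1+0 = 1
  0+1 = 1
  0+0 = 0
  0+1 = 1
  0+1 = 1
  1+1 = 0 carry 1
  1+1+1 = 1 carry 1
  0+0+1 = 1
  0+0 = 0
  1+0 = 1
  1+1 = 0 carry 1
  0+1+1 = 0 carry 1
  1+1+1 = 1 carry 1
  1+0+1 = 0 carry 1
  0+1+1 = 0 carry 1
  1+1+1 = 1 carry 1
  1+0+1 = 0 carry 1
  0+0+1 = 1
  1+0 = 1
  1+0 = 1
  1+0 = 1

0b11110100100101101101101111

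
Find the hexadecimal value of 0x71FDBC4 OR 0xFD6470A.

OR each hex digit independently (no carries):
  7|F=F, 1|D=D, F|6=F, D|4=D, B|7=F, C|0=C, 4|A=E

0xFDFDFCE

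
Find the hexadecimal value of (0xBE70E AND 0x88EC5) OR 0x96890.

0xBE70E AND 0x88EC5 = 0x88604.
Then OR with 0x96890.

0x9EE94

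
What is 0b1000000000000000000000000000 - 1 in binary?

0b111111111111111111111111111

The trailing 27 digits are 0, so subtracting 1 borrows through: they become 1 and the next digit up decrements.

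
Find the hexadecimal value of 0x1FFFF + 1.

The trailing 4 digits are F (max in base 16), so adding 1 cascades: they roll to 0 and the next digit up increments.

0x20000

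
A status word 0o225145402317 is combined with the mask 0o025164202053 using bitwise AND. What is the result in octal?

0o025144002013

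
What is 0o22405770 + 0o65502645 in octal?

Add column by column in base 8, right to left:
  0+5 = 5
  7+4 = 3 carry 1
  7+6+1 = 6 carry 1
  5+2+1 = 0 carry 1
  0+0+1 = 1
  4+5 = 1 carry 1
  2+5+1 = 0 carry 1
  2+6+1 = 1 carry 1
  final carry 1

0o110110635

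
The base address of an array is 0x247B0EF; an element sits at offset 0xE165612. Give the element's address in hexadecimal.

0x105E0701

Add column by column in base 16, right to left:
  F+2 = 1 carry 1
  E+1+1 = 0 carry 1
  0+6+1 = 7
  B+5 = 0 carry 1
  7+6+1 = E
  4+1 = 5
  2+E = 0 carry 1
  final carry 1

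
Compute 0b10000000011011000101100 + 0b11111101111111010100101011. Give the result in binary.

0b100001110000010101101010111

Add column by column in base 2, right to left:
  0+1 = 1
  0+1 = 1
  1+0 = 1
  1+1 = 0 carry 1
  0+0+1 = 1
  1+1 = 0 carry 1
  0+0+1 = 1
  0+0 = 0
  0+1 = 1
  1+0 = 1
  1+1 = 0 carry 1
  0+0+1 = 1
  1+1 = 0 carry 1
  1+1+1 = 1 carry 1
  0+1+1 = 0 carry 1
  0+1+1 = 0 carry 1
  0+1+1 = 0 carry 1
  0+1+1 = 0 carry 1
  0+1+1 = 0 carry 1
  0+0+1 = 1
  0+1 = 1
  0+1 = 1
  1+1 = 0 carry 1
  0+1+1 = 0 carry 1
  0+1+1 = 0 carry 1
  0+1+1 = 0 carry 1
  final carry 1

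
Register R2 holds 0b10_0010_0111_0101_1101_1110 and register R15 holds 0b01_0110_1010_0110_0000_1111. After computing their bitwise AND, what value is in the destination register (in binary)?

0b0000100010010000001110

AND bit by bit (1 only where both bits are 1):
  1000100111010111011110
& 0101101010011000001111
= 0000100010010000001110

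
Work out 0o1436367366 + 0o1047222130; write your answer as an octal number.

Add column by column in base 8, right to left:
  6+0 = 6
  6+3 = 1 carry 1
  3+1+1 = 5
  7+2 = 1 carry 1
  6+2+1 = 1 carry 1
  3+2+1 = 6
  6+7 = 5 carry 1
  3+4+1 = 0 carry 1
  4+0+1 = 5
  1+1 = 2

0o2505611516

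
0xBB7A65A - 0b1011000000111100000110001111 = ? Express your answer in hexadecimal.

0b1011000000111100000110001111 = 0xB03C18F in hexadecimal.
Subtract column by column in base 16:
  A-F → B (borrow)
  5-8-1 → C (borrow)
  6-1-1 → 4
  A-C → E (borrow)
  7-3-1 → 3
  B-0 → B
  B-B → 0

0xB3E4CB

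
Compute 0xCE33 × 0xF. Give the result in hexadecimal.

Multiply each base-16 digit by 15, carrying:
  3×15 = 45 → write D carry 2
  3×15+2 = 47 → write F carry 2
  E×15+2 = 212 → write 4 carry 13
  C×15+13 = 193 → write 1 carry 12
  remaining carry: C

0xC14FD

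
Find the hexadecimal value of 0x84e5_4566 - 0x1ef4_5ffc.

0x65f0e56a

Subtract column by column in base 16:
  6-c → a (borrow)
  6-f-1 → 6 (borrow)
  5-f-1 → 5 (borrow)
  4-5-1 → e (borrow)
  5-4-1 → 0
  e-f → f (borrow)
  4-e-1 → 5 (borrow)
  8-1-1 → 6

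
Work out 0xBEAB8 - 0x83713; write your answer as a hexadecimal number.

0x3B3A5

Subtract column by column in base 16:
  8-3 → 5
  B-1 → A
  A-7 → 3
  E-3 → B
  B-8 → 3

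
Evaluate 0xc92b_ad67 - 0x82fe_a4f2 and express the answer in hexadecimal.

0x462d0875

Subtract column by column in base 16:
  7-2 → 5
  6-f → 7 (borrow)
  d-4-1 → 8
  a-a → 0
  b-e → d (borrow)
  2-f-1 → 2 (borrow)
  9-2-1 → 6
  c-8 → 4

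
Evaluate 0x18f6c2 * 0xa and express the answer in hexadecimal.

0xf9a394

Multiply each base-16 digit by 10, carrying:
  2×10 = 20 → write 4 carry 1
  c×10+1 = 121 → write 9 carry 7
  6×10+7 = 67 → write 3 carry 4
  f×10+4 = 154 → write a carry 9
  8×10+9 = 89 → write 9 carry 5
  1×10+5 = 15 → write f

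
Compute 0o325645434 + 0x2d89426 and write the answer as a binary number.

0b110001011111101111101000010

0o325645434 = 0b11010101110100101100011100 in binary.
0x2d89426 = 0b10110110001001010000100110 in binary.
Add column by column in base 2, right to left:
  0+0 = 0
  0+1 = 1
  1+1 = 0 carry 1
  1+0+1 = 0 carry 1
  1+0+1 = 0 carry 1
  0+1+1 = 0 carry 1
  0+0+1 = 1
  0+0 = 0
  1+0 = 1
  1+0 = 1
  0+1 = 1
  1+0 = 1
  0+1 = 1
  0+0 = 0
  1+0 = 1
  0+1 = 1
  1+0 = 1
  1+0 = 1
  1+0 = 1
  0+1 = 1
  1+1 = 0 carry 1
  0+0+1 = 1
  1+1 = 0 carry 1
  0+1+1 = 0 carry 1
  1+0+1 = 0 carry 1
  1+1+1 = 1 carry 1
  final carry 1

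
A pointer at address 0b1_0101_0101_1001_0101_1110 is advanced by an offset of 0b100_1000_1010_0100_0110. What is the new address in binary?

Add column by column in base 2, right to left:
  0+0 = 0
  1+1 = 0 carry 1
  1+1+1 = 1 carry 1
  1+0+1 = 0 carry 1
  1+0+1 = 0 carry 1
  0+0+1 = 1
  1+1 = 0 carry 1
  0+0+1 = 1
  1+0 = 1
  0+1 = 1
  0+0 = 0
  1+1 = 0 carry 1
  1+0+1 = 0 carry 1
  0+0+1 = 1
  1+0 = 1
  0+1 = 1
  1+0 = 1
  0+0 = 0
  1+1 = 0 carry 1
  0+0+1 = 1
  1+0 = 1

0b110011110001110100100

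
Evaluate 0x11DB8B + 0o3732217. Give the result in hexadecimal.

0o3732217 = 0xFB48F in hexadecimal.
Add column by column in base 16, right to left:
  B+F = A carry 1
  8+8+1 = 1 carry 1
  B+4+1 = 0 carry 1
  D+B+1 = 9 carry 1
  1+F+1 = 1 carry 1
  1+0+1 = 2

0x21901A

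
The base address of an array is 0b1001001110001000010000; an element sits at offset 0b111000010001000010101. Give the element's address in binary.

0b10000010000010000100101

Add column by column in base 2, right to left:
  0+1 = 1
  0+0 = 0
  0+1 = 1
  0+0 = 0
  1+1 = 0 carry 1
  0+0+1 = 1
  0+0 = 0
  0+0 = 0
  0+0 = 0
  1+1 = 0 carry 1
  0+0+1 = 1
  0+0 = 0
  0+0 = 0
  1+1 = 0 carry 1
  1+0+1 = 0 carry 1
  1+0+1 = 0 carry 1
  0+0+1 = 1
  0+0 = 0
  1+1 = 0 carry 1
  0+1+1 = 0 carry 1
  0+1+1 = 0 carry 1
  1+0+1 = 0 carry 1
  final carry 1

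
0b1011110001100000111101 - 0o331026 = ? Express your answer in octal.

0b1011110001100000111101 = 0o13614075 in octal.
Subtract column by column in base 8:
  5-6 → 7 (borrow)
  7-2-1 → 4
  0-0 → 0
  4-1 → 3
  1-3 → 6 (borrow)
  6-3-1 → 2
  3-0 → 3
  1-0 → 1

0o13263047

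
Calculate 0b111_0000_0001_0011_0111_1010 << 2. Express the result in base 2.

0b1110000000100110111101000

Left shift by 2: append 2 zero bits.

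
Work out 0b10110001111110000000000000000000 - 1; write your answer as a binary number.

0b10110001111101111111111111111111

The trailing 19 digits are 0, so subtracting 1 borrows through: they become 1 and the next digit up decrements.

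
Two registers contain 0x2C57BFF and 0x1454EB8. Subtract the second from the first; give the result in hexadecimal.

Subtract column by column in base 16:
  F-8 → 7
  F-B → 4
  B-E → D (borrow)
  7-4-1 → 2
  5-5 → 0
  C-4 → 8
  2-1 → 1

0x1802D47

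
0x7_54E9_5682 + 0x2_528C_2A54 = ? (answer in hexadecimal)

Add column by column in base 16, right to left:
  2+4 = 6
  8+5 = D
  6+A = 0 carry 1
  5+2+1 = 8
  9+C = 5 carry 1
  E+8+1 = 7 carry 1
  4+2+1 = 7
  5+5 = A
  7+2 = 9

0x9A77580D6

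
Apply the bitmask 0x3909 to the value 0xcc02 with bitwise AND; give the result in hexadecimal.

AND each hex digit independently (no carries):
  c&3=0, c&9=8, 0&0=0, 2&9=0

0x0800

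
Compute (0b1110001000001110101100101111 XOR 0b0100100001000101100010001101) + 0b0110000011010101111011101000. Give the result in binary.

0b10000101100100001001010001010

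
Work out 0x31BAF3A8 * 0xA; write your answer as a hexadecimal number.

0x1F14D8490

Multiply each base-16 digit by 10, carrying:
  8×10 = 80 → write 0 carry 5
  A×10+5 = 105 → write 9 carry 6
  3×10+6 = 36 → write 4 carry 2
  F×10+2 = 152 → write 8 carry 9
  A×10+9 = 109 → write D carry 6
  B×10+6 = 116 → write 4 carry 7
  1×10+7 = 17 → write 1 carry 1
  3×10+1 = 31 → write F carry 1
  remaining carry: 1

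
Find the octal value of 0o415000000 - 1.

The trailing 6 digits are 0, so subtracting 1 borrows through: they become 7 and the next digit up decrements.

0o414777777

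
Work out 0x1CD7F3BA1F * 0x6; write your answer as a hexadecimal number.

Multiply each base-16 digit by 6, carrying:
  F×6 = 90 → write A carry 5
  1×6+5 = 11 → write B
  A×6 = 60 → write C carry 3
  B×6+3 = 69 → write 5 carry 4
  3×6+4 = 22 → write 6 carry 1
  F×6+1 = 91 → write B carry 5
  7×6+5 = 47 → write F carry 2
  D×6+2 = 80 → write 0 carry 5
  C×6+5 = 77 → write D carry 4
  1×6+4 = 10 → write A

0xAD0FB65CBA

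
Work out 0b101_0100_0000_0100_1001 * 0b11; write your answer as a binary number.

Multiply each base-2 digit by 3, carrying:
  1×3 = 3 → write 1 carry 1
  0×3+1 = 1 → write 1
  0×3 = 0 → write 0
  1×3 = 3 → write 1 carry 1
  0×3+1 = 1 → write 1
  0×3 = 0 → write 0
  1×3 = 3 → write 1 carry 1
  0×3+1 = 1 → write 1
  0×3 = 0 → write 0
  0×3 = 0 → write 0
  0×3 = 0 → write 0
  0×3 = 0 → write 0
  0×3 = 0 → write 0
  0×3 = 0 → write 0
  1×3 = 3 → write 1 carry 1
  0×3+1 = 1 → write 1
  1×3 = 3 → write 1 carry 1
  0×3+1 = 1 → write 1
  1×3 = 3 → write 1 carry 1
  remaining carry: 1

0b11111100000011011011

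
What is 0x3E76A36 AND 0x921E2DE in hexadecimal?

0x1216216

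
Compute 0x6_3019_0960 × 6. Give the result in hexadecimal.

Multiply each base-16 digit by 6, carrying:
  0×6 = 0 → write 0
  6×6 = 36 → write 4 carry 2
  9×6+2 = 56 → write 8 carry 3
  0×6+3 = 3 → write 3
  9×6 = 54 → write 6 carry 3
  1×6+3 = 9 → write 9
  0×6 = 0 → write 0
  3×6 = 18 → write 2 carry 1
  6×6+1 = 37 → write 5 carry 2
  remaining carry: 2

0x2520963840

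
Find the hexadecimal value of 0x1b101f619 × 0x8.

0xd880fb0c8

Multiply each base-16 digit by 8, carrying:
  9×8 = 72 → write 8 carry 4
  1×8+4 = 12 → write c
  6×8 = 48 → write 0 carry 3
  f×8+3 = 123 → write b carry 7
  1×8+7 = 15 → write f
  0×8 = 0 → write 0
  1×8 = 8 → write 8
  b×8 = 88 → write 8 carry 5
  1×8+5 = 13 → write d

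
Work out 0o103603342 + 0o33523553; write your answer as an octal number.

0o137327115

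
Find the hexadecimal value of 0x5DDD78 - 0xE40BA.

Subtract column by column in base 16:
  8-A → E (borrow)
  7-B-1 → B (borrow)
  D-0-1 → C
  D-4 → 9
  D-E → F (borrow)
  5-0-1 → 4

0x4F9CBE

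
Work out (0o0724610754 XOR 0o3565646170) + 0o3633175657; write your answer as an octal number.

First 0o0724610754 XOR 0o3565646170 = 0o3241056624.
Add column by column in base 8, right to left:
  4+7 = 3 carry 1
  2+5+1 = 0 carry 1
  6+6+1 = 5 carry 1
  6+5+1 = 4 carry 1
  5+7+1 = 5 carry 1
  0+1+1 = 2
  1+3 = 4
  4+3 = 7
  2+6 = 0 carry 1
  3+3+1 = 7

0o7074254503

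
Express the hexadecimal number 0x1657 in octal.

Expand each hex digit to 4 bits: 1=0001 6=0110 5=0101 7=0111.
Group the bits in threes: 001 011 001 010 111 → 13127.

0o13127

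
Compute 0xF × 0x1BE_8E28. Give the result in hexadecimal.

0x1A2A5458

Multiply each base-16 digit by 15, carrying:
  8×15 = 120 → write 8 carry 7
  2×15+7 = 37 → write 5 carry 2
  E×15+2 = 212 → write 4 carry 13
  8×15+13 = 133 → write 5 carry 8
  E×15+8 = 218 → write A carry 13
  B×15+13 = 178 → write 2 carry 11
  1×15+11 = 26 → write A carry 1
  remaining carry: 1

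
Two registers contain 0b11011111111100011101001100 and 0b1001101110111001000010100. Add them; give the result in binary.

0b100101101110011100101100000

Add column by column in base 2, right to left:
  0+0 = 0
  0+0 = 0
  1+1 = 0 carry 1
  1+0+1 = 0 carry 1
  0+1+1 = 0 carry 1
  0+0+1 = 1
  1+0 = 1
  0+0 = 0
  1+0 = 1
  1+1 = 0 carry 1
  1+0+1 = 0 carry 1
  0+0+1 = 1
  0+1 = 1
  0+1 = 1
  1+1 = 0 carry 1
  1+0+1 = 0 carry 1
  1+1+1 = 1 carry 1
  1+1+1 = 1 carry 1
  1+1+1 = 1 carry 1
  1+0+1 = 0 carry 1
  1+1+1 = 1 carry 1
  1+1+1 = 1 carry 1
  1+0+1 = 0 carry 1
  0+0+1 = 1
  1+1 = 0 carry 1
  1+0+1 = 0 carry 1
  final carry 1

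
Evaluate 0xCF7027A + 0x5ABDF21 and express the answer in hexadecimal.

0x12A2E19B

Add column by column in base 16, right to left:
  A+1 = B
  7+2 = 9
  2+F = 1 carry 1
  0+D+1 = E
  7+B = 2 carry 1
  F+A+1 = A carry 1
  C+5+1 = 2 carry 1
  final carry 1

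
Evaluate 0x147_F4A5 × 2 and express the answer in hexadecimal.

Multiply each base-16 digit by 2, carrying:
  5×2 = 10 → write A
  A×2 = 20 → write 4 carry 1
  4×2+1 = 9 → write 9
  F×2 = 30 → write E carry 1
  7×2+1 = 15 → write F
  4×2 = 8 → write 8
  1×2 = 2 → write 2

0x28FE94A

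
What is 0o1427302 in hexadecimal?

0x62EC2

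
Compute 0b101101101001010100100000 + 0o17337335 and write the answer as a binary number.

0b111101000101001111111101

0o17337335 = 0b1111011011111011011101 in binary.
Add column by column in base 2, right to left:
  0+1 = 1
  0+0 = 0
  0+1 = 1
  0+1 = 1
  0+1 = 1
  1+0 = 1
  0+1 = 1
  0+1 = 1
  1+0 = 1
  0+1 = 1
  1+1 = 0 carry 1
  0+1+1 = 0 carry 1
  1+1+1 = 1 carry 1
  0+1+1 = 0 carry 1
  0+0+1 = 1
  1+1 = 0 carry 1
  0+1+1 = 0 carry 1
  1+0+1 = 0 carry 1
  1+1+1 = 1 carry 1
  0+1+1 = 0 carry 1
  1+1+1 = 1 carry 1
  1+1+1 = 1 carry 1
  0+0+1 = 1
  1+0 = 1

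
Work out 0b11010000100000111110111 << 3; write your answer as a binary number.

0b11010000100000111110111000

Left shift by 3: append 3 zero bits.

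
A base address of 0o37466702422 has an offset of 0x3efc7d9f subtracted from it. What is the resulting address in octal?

0x3efc7d9f = 0o7677076637 in octal.
Subtract column by column in base 8:
  2-7 → 3 (borrow)
  2-3-1 → 6 (borrow)
  4-6-1 → 5 (borrow)
  2-6-1 → 3 (borrow)
  0-7-1 → 0 (borrow)
  7-0-1 → 6
  6-7 → 7 (borrow)
  6-7-1 → 6 (borrow)
  4-6-1 → 5 (borrow)
  7-7-1 → 7 (borrow)
  3-0-1 → 2

0o27567603563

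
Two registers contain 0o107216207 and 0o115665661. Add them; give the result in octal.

0o225104070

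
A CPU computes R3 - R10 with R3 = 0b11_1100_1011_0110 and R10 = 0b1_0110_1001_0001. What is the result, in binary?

Subtract column by column in base 2:
  0-1 → 1 (borrow)
  1-0-1 → 0
  1-0 → 1
  0-0 → 0
  1-1 → 0
  1-0 → 1
  0-0 → 0
  1-1 → 0
  0-0 → 0
  0-1 → 1 (borrow)
  1-1-1 → 1 (borrow)
  1-0-1 → 0
  1-1 → 0
  1-0 → 1

0b10011000100101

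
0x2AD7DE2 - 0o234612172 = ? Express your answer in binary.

0b1110100110100101101000

0x2AD7DE2 = 0b10101011010111110111100010 in binary.
0o234612172 = 0b10011100110001010001111010 in binary.
Subtract column by column in base 2:
  0-0 → 0
  1-1 → 0
  0-0 → 0
  0-1 → 1 (borrow)
  0-1-1 → 0 (borrow)
  1-1-1 → 1 (borrow)
  1-1-1 → 1 (borrow)
  1-0-1 → 0
  1-0 → 1
  0-0 → 0
  1-1 → 0
  1-0 → 1
  1-1 → 0
  1-0 → 1
  1-0 → 1
  0-0 → 0
  1-1 → 0
  0-1 → 1 (borrow)
  1-0-1 → 0
  1-0 → 1
  0-1 → 1 (borrow)
  1-1-1 → 1 (borrow)
  0-1-1 → 0 (borrow)
  1-0-1 → 0
  0-0 → 0
  1-1 → 0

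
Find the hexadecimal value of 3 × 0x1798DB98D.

0x46CA92CA7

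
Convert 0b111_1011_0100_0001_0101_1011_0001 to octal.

Group the bits in threes: 111 101 101 000 001 010 110 110 001 → 755012661.

0o755012661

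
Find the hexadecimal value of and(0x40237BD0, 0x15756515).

0x00216110

AND each hex digit independently (no carries):
  4&1=0, 0&5=0, 2&7=2, 3&5=1, 7&6=6, B&5=1, D&1=1, 0&5=0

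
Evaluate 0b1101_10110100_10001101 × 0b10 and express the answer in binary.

Multiply each base-2 digit by 2, carrying:
  1×2 = 2 → write 0 carry 1
  0×2+1 = 1 → write 1
  1×2 = 2 → write 0 carry 1
  1×2+1 = 3 → write 1 carry 1
  0×2+1 = 1 → write 1
  0×2 = 0 → write 0
  0×2 = 0 → write 0
  1×2 = 2 → write 0 carry 1
  0×2+1 = 1 → write 1
  0×2 = 0 → write 0
  1×2 = 2 → write 0 carry 1
  0×2+1 = 1 → write 1
  1×2 = 2 → write 0 carry 1
  1×2+1 = 3 → write 1 carry 1
  0×2+1 = 1 → write 1
  1×2 = 2 → write 0 carry 1
  1×2+1 = 3 → write 1 carry 1
  0×2+1 = 1 → write 1
  1×2 = 2 → write 0 carry 1
  1×2+1 = 3 → write 1 carry 1
  remaining carry: 1

0b110110110100100011010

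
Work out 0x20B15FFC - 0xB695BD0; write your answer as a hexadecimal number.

0x1548042C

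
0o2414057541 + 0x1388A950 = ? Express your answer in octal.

0o4756204261

0x1388A950 = 0o2342124520 in octal.
Add column by column in base 8, right to left:
  1+0 = 1
  4+2 = 6
  5+5 = 2 carry 1
  7+4+1 = 4 carry 1
  5+2+1 = 0 carry 1
  0+1+1 = 2
  4+2 = 6
  1+4 = 5
  4+3 = 7
  2+2 = 4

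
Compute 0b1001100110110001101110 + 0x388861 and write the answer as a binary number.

0x388861 = 0b1110001000100001100001 in binary.
Add column by column in base 2, right to left:
  0+1 = 1
  1+0 = 1
  1+0 = 1
  1+0 = 1
  0+0 = 0
  1+1 = 0 carry 1
  1+1+1 = 1 carry 1
  0+0+1 = 1
  0+0 = 0
  0+0 = 0
  1+0 = 1
  1+1 = 0 carry 1
  0+0+1 = 1
  1+0 = 1
  1+0 = 1
  0+1 = 1
  0+0 = 0
  1+0 = 1
  1+0 = 1
  0+1 = 1
  0+1 = 1
  1+1 = 0 carry 1
  final carry 1

0b10111101111010011001111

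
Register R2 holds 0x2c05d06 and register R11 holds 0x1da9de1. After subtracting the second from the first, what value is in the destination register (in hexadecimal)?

Subtract column by column in base 16:
  6-1 → 5
  0-e → 2 (borrow)
  d-d-1 → f (borrow)
  5-9-1 → b (borrow)
  0-a-1 → 5 (borrow)
  c-d-1 → e (borrow)
  2-1-1 → 0

0xe5bf25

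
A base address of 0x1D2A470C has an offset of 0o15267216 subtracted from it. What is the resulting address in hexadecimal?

0x1CF4D87E

0o15267216 = 0x356E8E in hexadecimal.
Subtract column by column in base 16:
  C-E → E (borrow)
  0-8-1 → 7 (borrow)
  7-E-1 → 8 (borrow)
  4-6-1 → D (borrow)
  A-5-1 → 4
  2-3 → F (borrow)
  D-0-1 → C
  1-0 → 1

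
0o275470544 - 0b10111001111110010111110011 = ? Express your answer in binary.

0b11101000101101110001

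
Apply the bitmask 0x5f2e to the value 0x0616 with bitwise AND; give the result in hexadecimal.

0x0606

AND each hex digit independently (no carries):
  0&5=0, 6&f=6, 1&2=0, 6&e=6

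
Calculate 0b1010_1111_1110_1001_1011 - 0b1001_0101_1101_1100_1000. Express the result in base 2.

0b11010000011010011

Subtract column by column in base 2:
  1-0 → 1
  1-0 → 1
  0-0 → 0
  1-1 → 0
  1-0 → 1
  0-0 → 0
  0-1 → 1 (borrow)
  1-1-1 → 1 (borrow)
  0-1-1 → 0 (borrow)
  1-0-1 → 0
  1-1 → 0
  1-1 → 0
  1-1 → 0
  1-0 → 1
  1-1 → 0
  1-0 → 1
  0-1 → 1 (borrow)
  1-0-1 → 0
  0-0 → 0
  1-1 → 0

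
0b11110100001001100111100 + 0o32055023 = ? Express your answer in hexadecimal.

0xE26D4F

0b11110100001001100111100 = 0x7A133C in hexadecimal.
0o32055023 = 0x685A13 in hexadecimal.
Add column by column in base 16, right to left:
  C+3 = F
  3+1 = 4
  3+A = D
  1+5 = 6
  A+8 = 2 carry 1
  7+6+1 = E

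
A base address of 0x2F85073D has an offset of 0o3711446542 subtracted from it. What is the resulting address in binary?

0b10000010111101011100111011011

0x2F85073D = 0b101111100001010000011100111101 in binary.
0o3711446542 = 0b11111001001100100110101100010 in binary.
Subtract column by column in base 2:
  1-0 → 1
  0-1 → 1 (borrow)
  1-0-1 → 0
  1-0 → 1
  1-0 → 1
  1-1 → 0
  0-1 → 1 (borrow)
  0-0-1 → 1 (borrow)
  1-1-1 → 1 (borrow)
  1-0-1 → 0
  1-1 → 0
  0-1 → 1 (borrow)
  0-0-1 → 1 (borrow)
  0-0-1 → 1 (borrow)
  0-1-1 → 0 (borrow)
  0-0-1 → 1 (borrow)
  1-0-1 → 0
  0-1 → 1 (borrow)
  1-1-1 → 1 (borrow)
  0-0-1 → 1 (borrow)
  0-0-1 → 1 (borrow)
  0-1-1 → 0 (borrow)
  0-0-1 → 1 (borrow)
  1-0-1 → 0
  1-1 → 0
  1-1 → 0
  1-1 → 0
  1-1 → 0
  0-1 → 1 (borrow)
  1-0-1 → 0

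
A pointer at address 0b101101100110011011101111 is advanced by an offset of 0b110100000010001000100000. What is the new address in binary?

0b1100001101000100100001111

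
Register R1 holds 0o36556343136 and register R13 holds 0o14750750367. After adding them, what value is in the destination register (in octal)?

Add column by column in base 8, right to left:
  6+7 = 5 carry 1
  3+6+1 = 2 carry 1
  1+3+1 = 5
  3+0 = 3
  4+5 = 1 carry 1
  3+7+1 = 3 carry 1
  6+0+1 = 7
  5+5 = 2 carry 1
  5+7+1 = 5 carry 1
  6+4+1 = 3 carry 1
  3+1+1 = 5

0o53527313525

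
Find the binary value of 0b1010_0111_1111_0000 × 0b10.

Multiply each base-2 digit by 2, carrying:
  0×2 = 0 → write 0
  0×2 = 0 → write 0
  0×2 = 0 → write 0
  0×2 = 0 → write 0
  1×2 = 2 → write 0 carry 1
  1×2+1 = 3 → write 1 carry 1
  1×2+1 = 3 → write 1 carry 1
  1×2+1 = 3 → write 1 carry 1
  1×2+1 = 3 → write 1 carry 1
  1×2+1 = 3 → write 1 carry 1
  1×2+1 = 3 → write 1 carry 1
  0×2+1 = 1 → write 1
  0×2 = 0 → write 0
  1×2 = 2 → write 0 carry 1
  0×2+1 = 1 → write 1
  1×2 = 2 → write 0 carry 1
  remaining carry: 1

0b10100111111100000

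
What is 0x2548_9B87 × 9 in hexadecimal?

0x14F8D77BF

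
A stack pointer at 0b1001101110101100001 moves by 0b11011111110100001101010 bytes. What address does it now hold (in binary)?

0b11101001100010111001011

Add column by column in base 2, right to left:
  1+0 = 1
  0+1 = 1
  0+0 = 0
  0+1 = 1
  0+0 = 0
  1+1 = 0 carry 1
  1+1+1 = 1 carry 1
  0+0+1 = 1
  1+0 = 1
  0+0 = 0
  1+0 = 1
  1+1 = 0 carry 1
  1+0+1 = 0 carry 1
  0+1+1 = 0 carry 1
  1+1+1 = 1 carry 1
  1+1+1 = 1 carry 1
  0+1+1 = 0 carry 1
  0+1+1 = 0 carry 1
  1+1+1 = 1 carry 1
  0+1+1 = 0 carry 1
  0+0+1 = 1
  0+1 = 1
  0+1 = 1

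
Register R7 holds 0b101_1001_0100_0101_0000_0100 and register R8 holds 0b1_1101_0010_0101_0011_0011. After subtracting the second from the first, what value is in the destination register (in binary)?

0b1111000001111111010001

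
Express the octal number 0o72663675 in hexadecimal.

0xEB67BD

Each octal digit is 3 bits: 7=111 2=010 6=110 6=110 3=011 6=110 7=111 5=101.
Group the bits into nibbles: 1110 1011 0110 0111 1011 1101 → EB67BD.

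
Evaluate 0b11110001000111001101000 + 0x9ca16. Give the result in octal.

0b11110001000111001101000 = 0o36107150 in octal.
0x9ca16 = 0o2345026 in octal.
Add column by column in base 8, right to left:
  0+6 = 6
  5+2 = 7
  1+0 = 1
  7+5 = 4 carry 1
  0+4+1 = 5
  1+3 = 4
  6+2 = 0 carry 1
  3+0+1 = 4

0o40454176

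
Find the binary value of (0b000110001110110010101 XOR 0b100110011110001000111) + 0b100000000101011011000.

0b1000000010110010101010

First 0b000110001110110010101 XOR 0b100110011110001000111 = 0b100000010000111010010.
Add column by column in base 2, right to left:
  0+0 = 0
  1+0 = 1
  0+0 = 0
  0+1 = 1
  1+1 = 0 carry 1
  0+0+1 = 1
  1+1 = 0 carry 1
  1+1+1 = 1 carry 1
  1+0+1 = 0 carry 1
  0+1+1 = 0 carry 1
  0+0+1 = 1
  0+1 = 1
  0+0 = 0
  1+0 = 1
  0+0 = 0
  0+0 = 0
  0+0 = 0
  0+0 = 0
  0+0 = 0
  0+0 = 0
  1+1 = 0 carry 1
  final carry 1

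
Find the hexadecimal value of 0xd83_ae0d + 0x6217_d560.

0x6f9b836d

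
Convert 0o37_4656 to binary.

Each octal digit is 3 bits: 3=011 7=111 4=100 6=110 5=101 6=110.

0b11111100110101110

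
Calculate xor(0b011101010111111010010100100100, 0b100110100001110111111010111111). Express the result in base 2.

XOR bit by bit (1 where the bits differ):
  011101010111111010010100100100
^ 100110100001110111111010111111
= 111011110110001101101110011011

0b111011110110001101101110011011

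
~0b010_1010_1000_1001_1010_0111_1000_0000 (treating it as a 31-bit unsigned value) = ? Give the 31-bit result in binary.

0b1010101011101100101100001111111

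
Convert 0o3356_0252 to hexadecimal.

0x6EE0AA

Each octal digit is 3 bits: 3=011 3=011 5=101 6=110 0=000 2=010 5=101 2=010.
Group the bits into nibbles: 0110 1110 1110 0000 1010 1010 → 6EE0AA.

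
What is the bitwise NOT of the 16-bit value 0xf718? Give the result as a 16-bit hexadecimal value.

Each hex digit d becomes f−d:
  f→0, 7→8, 1→e, 8→7

0x08e7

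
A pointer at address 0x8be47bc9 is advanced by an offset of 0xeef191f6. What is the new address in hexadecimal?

0x17ad60dbf

Add column by column in base 16, right to left:
  9+6 = f
  c+f = b carry 1
  b+1+1 = d
  7+9 = 0 carry 1
  4+1+1 = 6
  e+f = d carry 1
  b+e+1 = a carry 1
  8+e+1 = 7 carry 1
  final carry 1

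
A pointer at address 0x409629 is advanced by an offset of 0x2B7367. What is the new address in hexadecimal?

Add column by column in base 16, right to left:
  9+7 = 0 carry 1
  2+6+1 = 9
  6+3 = 9
  9+7 = 0 carry 1
  0+B+1 = C
  4+2 = 6

0x6C0990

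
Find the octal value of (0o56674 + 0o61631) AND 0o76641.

0o40401

Add column by column in base 8, right to left:
  4+1 = 5
  7+3 = 2 carry 1
  6+6+1 = 5 carry 1
  6+1+1 = 0 carry 1
  5+6+1 = 4 carry 1
  final carry 1
Sum = 0o140525; now AND with 0o76641:
  1&0=0, 4&7=4, 0&6=0, 5&6=4, 2&4=0, 5&1=1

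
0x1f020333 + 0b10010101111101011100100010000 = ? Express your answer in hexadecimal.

0b10010101111101011100100010000 = 0x12beb910 in hexadecimal.
Add column by column in base 16, right to left:
  3+0 = 3
  3+1 = 4
  3+9 = c
  0+b = b
  2+e = 0 carry 1
  0+b+1 = c
  f+2 = 1 carry 1
  1+1+1 = 3

0x31c0bc43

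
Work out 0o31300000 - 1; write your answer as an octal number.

The trailing 5 digits are 0, so subtracting 1 borrows through: they become 7 and the next digit up decrements.

0o31277777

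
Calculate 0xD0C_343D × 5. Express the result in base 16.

0x413D0531

Multiply each base-16 digit by 5, carrying:
  D×5 = 65 → write 1 carry 4
  3×5+4 = 19 → write 3 carry 1
  4×5+1 = 21 → write 5 carry 1
  3×5+1 = 16 → write 0 carry 1
  C×5+1 = 61 → write D carry 3
  0×5+3 = 3 → write 3
  D×5 = 65 → write 1 carry 4
  remaining carry: 4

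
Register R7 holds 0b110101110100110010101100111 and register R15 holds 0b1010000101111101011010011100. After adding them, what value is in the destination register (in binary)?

Add column by column in base 2, right to left:
  1+0 = 1
  1+0 = 1
  1+1 = 0 carry 1
  0+1+1 = 0 carry 1
  0+1+1 = 0 carry 1
  1+0+1 = 0 carry 1
  1+0+1 = 0 carry 1
  0+1+1 = 0 carry 1
  1+0+1 = 0 carry 1
  0+1+1 = 0 carry 1
  1+1+1 = 1 carry 1
  0+0+1 = 1
  0+1 = 1
  1+0 = 1
  1+1 = 0 carry 1
  0+1+1 = 0 carry 1
  0+1+1 = 0 carry 1
  1+1+1 = 1 carry 1
  0+1+1 = 0 carry 1
  1+0+1 = 0 carry 1
  1+1+1 = 1 carry 1
  1+0+1 = 0 carry 1
  0+0+1 = 1
  1+0 = 1
  0+0 = 0
  1+1 = 0 carry 1
  1+0+1 = 0 carry 1
  0+1+1 = 0 carry 1
  final carry 1

0b10000110100100011110000000011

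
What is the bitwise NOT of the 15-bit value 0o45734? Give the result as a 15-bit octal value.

0o32043

Each oct digit d becomes 7−d:
  4→3, 5→2, 7→0, 3→4, 4→3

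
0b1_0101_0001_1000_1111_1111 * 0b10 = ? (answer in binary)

Multiply each base-2 digit by 2, carrying:
  1×2 = 2 → write 0 carry 1
  1×2+1 = 3 → write 1 carry 1
  1×2+1 = 3 → write 1 carry 1
  1×2+1 = 3 → write 1 carry 1
  1×2+1 = 3 → write 1 carry 1
  1×2+1 = 3 → write 1 carry 1
  1×2+1 = 3 → write 1 carry 1
  1×2+1 = 3 → write 1 carry 1
  0×2+1 = 1 → write 1
  0×2 = 0 → write 0
  0×2 = 0 → write 0
  1×2 = 2 → write 0 carry 1
  1×2+1 = 3 → write 1 carry 1
  0×2+1 = 1 → write 1
  0×2 = 0 → write 0
  0×2 = 0 → write 0
  1×2 = 2 → write 0 carry 1
  0×2+1 = 1 → write 1
  1×2 = 2 → write 0 carry 1
  0×2+1 = 1 → write 1
  1×2 = 2 → write 0 carry 1
  remaining carry: 1

0b1010100011000111111110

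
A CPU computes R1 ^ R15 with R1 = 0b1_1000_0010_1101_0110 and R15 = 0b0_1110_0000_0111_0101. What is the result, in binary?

XOR bit by bit (1 where the bits differ):
  11000001011010110
^ 01110000001110101
= 10110001010100011

0b10110001010100011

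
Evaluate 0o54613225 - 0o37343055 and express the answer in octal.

0o15250150

Subtract column by column in base 8:
  5-5 → 0
  2-5 → 5 (borrow)
  2-0-1 → 1
  3-3 → 0
  1-4 → 5 (borrow)
  6-3-1 → 2
  4-7 → 5 (borrow)
  5-3-1 → 1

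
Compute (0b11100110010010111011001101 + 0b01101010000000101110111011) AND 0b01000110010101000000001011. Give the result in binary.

Add column by column in base 2, right to left:
  1+1 = 0 carry 1
  0+1+1 = 0 carry 1
  1+0+1 = 0 carry 1
  1+1+1 = 1 carry 1
  0+1+1 = 0 carry 1
  0+1+1 = 0 carry 1
  1+0+1 = 0 carry 1
  1+1+1 = 1 carry 1
  0+1+1 = 0 carry 1
  1+1+1 = 1 carry 1
  1+0+1 = 0 carry 1
  1+1+1 = 1 carry 1
  0+0+1 = 1
  1+0 = 1
  0+0 = 0
  0+0 = 0
  1+0 = 1
  0+0 = 0
  0+0 = 0
  1+1 = 0 carry 1
  1+0+1 = 0 carry 1
  0+1+1 = 0 carry 1
  0+0+1 = 1
  1+1 = 0 carry 1
  1+1+1 = 1 carry 1
  1+0+1 = 0 carry 1
  final carry 1
Sum = 0b101010000010011101010001000; now AND with 0b01000110010101000000001011:
  101010000010011101010001000
& 001000110010101000000001011
= 001000000010001000000001000

0b1000000010001000000001000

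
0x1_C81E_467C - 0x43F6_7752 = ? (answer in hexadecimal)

0x18427CF2A

Subtract column by column in base 16:
  C-2 → A
  7-5 → 2
  6-7 → F (borrow)
  4-7-1 → C (borrow)
  E-6-1 → 7
  1-F → 2 (borrow)
  8-3-1 → 4
  C-4 → 8
  1-0 → 1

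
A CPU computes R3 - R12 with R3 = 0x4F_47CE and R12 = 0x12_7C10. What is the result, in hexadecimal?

0x3CCBBE

Subtract column by column in base 16:
  E-0 → E
  C-1 → B
  7-C → B (borrow)
  4-7-1 → C (borrow)
  F-2-1 → C
  4-1 → 3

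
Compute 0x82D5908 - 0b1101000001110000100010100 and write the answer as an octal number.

0x82D5908 = 0o1013254410 in octal.
0b1101000001110000100010100 = 0o150160424 in octal.
Subtract column by column in base 8:
  0-4 → 4 (borrow)
  1-2-1 → 6 (borrow)
  4-4-1 → 7 (borrow)
  4-0-1 → 3
  5-6 → 7 (borrow)
  2-1-1 → 0
  3-0 → 3
  1-5 → 4 (borrow)
  0-1-1 → 6 (borrow)
  1-0-1 → 0

0o643073764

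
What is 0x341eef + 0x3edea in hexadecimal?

Add column by column in base 16, right to left:
  f+a = 9 carry 1
  e+e+1 = d carry 1
  e+d+1 = c carry 1
  1+e+1 = 0 carry 1
  4+3+1 = 8
  3+0 = 3

0x380cd9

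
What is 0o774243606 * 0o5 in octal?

Multiply each base-8 digit by 5, carrying:
  6×5 = 30 → write 6 carry 3
  0×5+3 = 3 → write 3
  6×5 = 30 → write 6 carry 3
  3×5+3 = 18 → write 2 carry 2
  4×5+2 = 22 → write 6 carry 2
  2×5+2 = 12 → write 4 carry 1
  4×5+1 = 21 → write 5 carry 2
  7×5+2 = 37 → write 5 carry 4
  7×5+4 = 39 → write 7 carry 4
  remaining carry: 4

0o4755462636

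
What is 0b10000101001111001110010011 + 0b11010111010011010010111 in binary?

Add column by column in base 2, right to left:
  1+1 = 0 carry 1
  1+1+1 = 1 carry 1
  0+1+1 = 0 carry 1
  0+0+1 = 1
  1+1 = 0 carry 1
  0+0+1 = 1
  0+0 = 0
  1+1 = 0 carry 1
  1+0+1 = 0 carry 1
  1+1+1 = 1 carry 1
  0+1+1 = 0 carry 1
  0+0+1 = 1
  1+0 = 1
  1+1 = 0 carry 1
  1+0+1 = 0 carry 1
  1+1+1 = 1 carry 1
  0+1+1 = 0 carry 1
  0+1+1 = 0 carry 1
  1+0+1 = 0 carry 1
  0+1+1 = 0 carry 1
  1+0+1 = 0 carry 1
  0+1+1 = 0 carry 1
  0+1+1 = 0 carry 1
  0+0+1 = 1
  0+0 = 0
  1+0 = 1

0b10100000001001101000101010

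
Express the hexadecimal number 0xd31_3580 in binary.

Expand each hex digit to 4 bits: d=1101 3=0011 1=0001 3=0011 5=0101 8=1000 0=0000.

0b1101001100010011010110000000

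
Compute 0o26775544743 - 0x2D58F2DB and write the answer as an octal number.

0x2D58F2DB = 0o5526171333 in octal.
Subtract column by column in base 8:
  3-3 → 0
  4-3 → 1
  7-3 → 4
  4-1 → 3
  4-7 → 5 (borrow)
  5-1-1 → 3
  5-6 → 7 (borrow)
  7-2-1 → 4
  7-5 → 2
  6-5 → 1
  2-0 → 2

0o21247353410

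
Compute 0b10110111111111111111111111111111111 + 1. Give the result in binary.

0b10111000000000000000000000000000000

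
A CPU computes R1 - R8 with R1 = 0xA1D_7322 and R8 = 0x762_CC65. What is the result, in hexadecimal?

Subtract column by column in base 16:
  2-5 → D (borrow)
  2-6-1 → B (borrow)
  3-C-1 → 6 (borrow)
  7-C-1 → A (borrow)
  D-2-1 → A
  1-6 → B (borrow)
  A-7-1 → 2

0x2BAA6BD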